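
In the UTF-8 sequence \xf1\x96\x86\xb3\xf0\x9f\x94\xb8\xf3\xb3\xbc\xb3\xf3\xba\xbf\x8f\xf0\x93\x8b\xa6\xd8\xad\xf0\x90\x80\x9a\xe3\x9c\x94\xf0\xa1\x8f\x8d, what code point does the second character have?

U+1F538

Offset 0: leading byte 0xF1 = 11110001 → 4-byte char #1 = F1 96 86 B3.
Offset 4: leading byte 0xF0 = 11110000 → 4-byte char #2 = F0 9F 94 B8.
Leading byte 0xF0 = 11110000 matches 11110xxx → 4-byte sequence.
Byte 1: 0xF0 = 11110000, payload 000 (3 bits).
Byte 2: 0x9F = 10011111 (10xxxxxx ✓), payload 011111.
Byte 3: 0x94 = 10010100 (10xxxxxx ✓), payload 010100.
Byte 4: 0xB8 = 10111000 (10xxxxxx ✓), payload 111000.
Concatenate: 000011111010100111000 = 0x1F538 (21 bits → U+1F538).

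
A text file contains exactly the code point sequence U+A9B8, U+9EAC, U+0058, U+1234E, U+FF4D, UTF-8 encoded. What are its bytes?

EA A6 B8 E9 BA AC 58 F0 92 8D 8E EF BD 8D

U+A9B8: 3-byte form → EA A6 B8.
U+9EAC: 3-byte form → E9 BA AC.
U+0058: 1-byte form → 58.
U+1234E: 4-byte form → F0 92 8D 8E.
U+FF4D: 3-byte form → EF BD 8D.
Concatenated (14 bytes): EA A6 B8 E9 BA AC 58 F0 92 8D 8E EF BD 8D.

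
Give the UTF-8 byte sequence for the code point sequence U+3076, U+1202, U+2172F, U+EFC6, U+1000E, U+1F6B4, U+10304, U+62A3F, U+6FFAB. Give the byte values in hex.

U+3076: 3-byte form → E3 81 B6.
U+1202: 3-byte form → E1 88 82.
U+2172F: 4-byte form → F0 A1 9C AF.
U+EFC6: 3-byte form → EE BF 86.
U+1000E: 4-byte form → F0 90 80 8E.
U+1F6B4: 4-byte form → F0 9F 9A B4.
U+10304: 4-byte form → F0 90 8C 84.
U+62A3F: 4-byte form → F1 A2 A8 BF.
U+6FFAB: 4-byte form → F1 AF BE AB.
Concatenated (33 bytes): E3 81 B6 E1 88 82 F0 A1 9C AF EE BF 86 F0 90 80 8E F0 9F 9A B4 F0 90 8C 84 F1 A2 A8 BF F1 AF BE AB.

E3 81 B6 E1 88 82 F0 A1 9C AF EE BF 86 F0 90 80 8E F0 9F 9A B4 F0 90 8C 84 F1 A2 A8 BF F1 AF BE AB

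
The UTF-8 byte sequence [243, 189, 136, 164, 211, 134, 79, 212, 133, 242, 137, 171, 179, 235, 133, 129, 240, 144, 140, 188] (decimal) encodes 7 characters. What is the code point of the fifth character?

U+89AF3

Offset 0: leading byte 0xF3 = 11110011 → 4-byte char #1 = F3 BD 88 A4.
Offset 4: leading byte 0xD3 = 11010011 → 2-byte char #2 = D3 86.
Offset 6: leading byte 0x4F = 01001111 → 1-byte char #3 = 4F.
Offset 7: leading byte 0xD4 = 11010100 → 2-byte char #4 = D4 85.
Offset 9: leading byte 0xF2 = 11110010 → 4-byte char #5 = F2 89 AB B3.
Leading byte 0xF2 = 11110010 matches 11110xxx → 4-byte sequence.
Byte 1: 0xF2 = 11110010, payload 010 (3 bits).
Byte 2: 0x89 = 10001001 (10xxxxxx ✓), payload 001001.
Byte 3: 0xAB = 10101011 (10xxxxxx ✓), payload 101011.
Byte 4: 0xB3 = 10110011 (10xxxxxx ✓), payload 110011.
Concatenate: 010001001101011110011 = 0x89AF3 (21 bits → U+89AF3).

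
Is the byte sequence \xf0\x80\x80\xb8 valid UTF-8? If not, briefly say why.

Leading byte 0xF0 = 11110000 → 4-byte form.
Continuation bytes all match 10xxxxxx. Payload decodes to 0x38.
But 0x38 < 0x10000, the minimum for a 4-byte sequence — this is an overlong encoding.

invalid (overlong encoding)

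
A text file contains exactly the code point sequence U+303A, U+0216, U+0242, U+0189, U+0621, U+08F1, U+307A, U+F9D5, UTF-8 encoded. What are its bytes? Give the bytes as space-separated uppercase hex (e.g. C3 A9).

U+303A: 3-byte form → E3 80 BA.
U+0216: 2-byte form → C8 96.
U+0242: 2-byte form → C9 82.
U+0189: 2-byte form → C6 89.
U+0621: 2-byte form → D8 A1.
U+08F1: 3-byte form → E0 A3 B1.
U+307A: 3-byte form → E3 81 BA.
U+F9D5: 3-byte form → EF A7 95.
Concatenated (20 bytes): E3 80 BA C8 96 C9 82 C6 89 D8 A1 E0 A3 B1 E3 81 BA EF A7 95.

E3 80 BA C8 96 C9 82 C6 89 D8 A1 E0 A3 B1 E3 81 BA EF A7 95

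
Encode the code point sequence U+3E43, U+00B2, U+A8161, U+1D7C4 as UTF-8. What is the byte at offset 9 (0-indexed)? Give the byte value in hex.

0xF0

U+3E43 → 3-byte form E3 B9 83 at offsets 0–2.
U+00B2 → 2-byte form C2 B2 at offsets 3–4.
U+A8161 → 4-byte form F2 A8 85 A1 at offsets 5–8.
U+1D7C4 → 4-byte form F0 9D 9F 84 at offsets 9–12.
Offset 9 falls in char 4's range; it's byte 1 of F0 9D 9F 84 = 0xF0.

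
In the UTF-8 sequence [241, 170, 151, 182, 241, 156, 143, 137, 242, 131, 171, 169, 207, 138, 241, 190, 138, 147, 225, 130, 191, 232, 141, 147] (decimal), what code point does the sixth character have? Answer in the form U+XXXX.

Offset 0: leading byte 0xF1 = 11110001 → 4-byte char #1 = F1 AA 97 B6.
Offset 4: leading byte 0xF1 = 11110001 → 4-byte char #2 = F1 9C 8F 89.
Offset 8: leading byte 0xF2 = 11110010 → 4-byte char #3 = F2 83 AB A9.
Offset 12: leading byte 0xCF = 11001111 → 2-byte char #4 = CF 8A.
Offset 14: leading byte 0xF1 = 11110001 → 4-byte char #5 = F1 BE 8A 93.
Offset 18: leading byte 0xE1 = 11100001 → 3-byte char #6 = E1 82 BF.
Leading byte 0xE1 = 11100001 matches 1110xxxx → 3-byte sequence.
Byte 1: 0xE1 = 11100001, payload 0001 (4 bits).
Byte 2: 0x82 = 10000010 (10xxxxxx ✓), payload 000010.
Byte 3: 0xBF = 10111111 (10xxxxxx ✓), payload 111111.
Concatenate: 0001000010111111 = 0x10BF (16 bits → U+10BF).

U+10BF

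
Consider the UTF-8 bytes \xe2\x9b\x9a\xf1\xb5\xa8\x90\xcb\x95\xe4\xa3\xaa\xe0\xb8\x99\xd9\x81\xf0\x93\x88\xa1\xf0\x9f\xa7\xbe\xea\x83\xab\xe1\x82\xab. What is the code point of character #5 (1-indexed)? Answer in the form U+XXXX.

U+0E19

Offset 0: leading byte 0xE2 = 11100010 → 3-byte char #1 = E2 9B 9A.
Offset 3: leading byte 0xF1 = 11110001 → 4-byte char #2 = F1 B5 A8 90.
Offset 7: leading byte 0xCB = 11001011 → 2-byte char #3 = CB 95.
Offset 9: leading byte 0xE4 = 11100100 → 3-byte char #4 = E4 A3 AA.
Offset 12: leading byte 0xE0 = 11100000 → 3-byte char #5 = E0 B8 99.
Leading byte 0xE0 = 11100000 matches 1110xxxx → 3-byte sequence.
Byte 1: 0xE0 = 11100000, payload 0000 (4 bits).
Byte 2: 0xB8 = 10111000 (10xxxxxx ✓), payload 111000.
Byte 3: 0x99 = 10011001 (10xxxxxx ✓), payload 011001.
Concatenate: 0000111000011001 = 0xE19 (16 bits → U+0E19).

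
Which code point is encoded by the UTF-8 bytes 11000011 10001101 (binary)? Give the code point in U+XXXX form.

Leading byte 0xC3 = 11000011 matches 110xxxxx → 2-byte sequence.
Byte 1: 0xC3 = 11000011, payload 00011 (5 bits).
Byte 2: 0x8D = 10001101 (10xxxxxx ✓), payload 001101.
Concatenate: 00011001101 = 0xCD (11 bits → U+00CD).

U+00CD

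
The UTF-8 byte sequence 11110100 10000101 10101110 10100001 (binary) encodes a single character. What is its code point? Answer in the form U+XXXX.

Leading byte 0xF4 = 11110100 matches 11110xxx → 4-byte sequence.
Byte 1: 0xF4 = 11110100, payload 100 (3 bits).
Byte 2: 0x85 = 10000101 (10xxxxxx ✓), payload 000101.
Byte 3: 0xAE = 10101110 (10xxxxxx ✓), payload 101110.
Byte 4: 0xA1 = 10100001 (10xxxxxx ✓), payload 100001.
Concatenate: 100000101101110100001 = 0x105BA1 (21 bits → U+105BA1).

U+105BA1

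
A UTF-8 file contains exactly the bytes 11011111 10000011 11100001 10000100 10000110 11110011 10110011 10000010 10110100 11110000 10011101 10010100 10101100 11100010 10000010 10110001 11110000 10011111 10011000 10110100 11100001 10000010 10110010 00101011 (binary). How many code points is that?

Byte at offset 0: 0xDF = 11011111 → 2-byte char (#1). Advance 2.
Byte at offset 2: 0xE1 = 11100001 → 3-byte char (#2). Advance 3.
Byte at offset 5: 0xF3 = 11110011 → 4-byte char (#3). Advance 4.
Byte at offset 9: 0xF0 = 11110000 → 4-byte char (#4). Advance 4.
Byte at offset 13: 0xE2 = 11100010 → 3-byte char (#5). Advance 3.
Byte at offset 16: 0xF0 = 11110000 → 4-byte char (#6). Advance 4.
Byte at offset 20: 0xE1 = 11100001 → 3-byte char (#7). Advance 3.
Byte at offset 23: 0x2B = 00101011 → 1-byte char (#8). Advance 1.
Reached end at offset 24 after 8 code points.

8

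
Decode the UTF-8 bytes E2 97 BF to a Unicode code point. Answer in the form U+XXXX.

Leading byte 0xE2 = 11100010 matches 1110xxxx → 3-byte sequence.
Byte 1: 0xE2 = 11100010, payload 0010 (4 bits).
Byte 2: 0x97 = 10010111 (10xxxxxx ✓), payload 010111.
Byte 3: 0xBF = 10111111 (10xxxxxx ✓), payload 111111.
Concatenate: 0010010111111111 = 0x25FF (16 bits → U+25FF).

U+25FF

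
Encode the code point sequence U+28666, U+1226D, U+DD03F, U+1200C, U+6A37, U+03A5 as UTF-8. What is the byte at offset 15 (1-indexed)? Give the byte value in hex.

1-indexed offset 15 is 0-indexed offset 14.
U+28666 → 4-byte form F0 A8 99 A6 at offsets 0–3.
U+1226D → 4-byte form F0 92 89 AD at offsets 4–7.
U+DD03F → 4-byte form F3 9D 80 BF at offsets 8–11.
U+1200C → 4-byte form F0 92 80 8C at offsets 12–15.
Offset 14 falls in char 4's range; it's byte 3 of F0 92 80 8C = 0x80.

0x80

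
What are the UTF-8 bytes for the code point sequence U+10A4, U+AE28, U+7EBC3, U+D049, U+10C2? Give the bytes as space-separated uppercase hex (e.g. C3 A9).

E1 82 A4 EA B8 A8 F1 BE AF 83 ED 81 89 E1 83 82

U+10A4: 3-byte form → E1 82 A4.
U+AE28: 3-byte form → EA B8 A8.
U+7EBC3: 4-byte form → F1 BE AF 83.
U+D049: 3-byte form → ED 81 89.
U+10C2: 3-byte form → E1 83 82.
Concatenated (16 bytes): E1 82 A4 EA B8 A8 F1 BE AF 83 ED 81 89 E1 83 82.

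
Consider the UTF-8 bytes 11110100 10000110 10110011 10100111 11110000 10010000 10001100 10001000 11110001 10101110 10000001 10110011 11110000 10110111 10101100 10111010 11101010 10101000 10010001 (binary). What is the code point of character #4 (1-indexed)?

U+37B3A

Offset 0: leading byte 0xF4 = 11110100 → 4-byte char #1 = F4 86 B3 A7.
Offset 4: leading byte 0xF0 = 11110000 → 4-byte char #2 = F0 90 8C 88.
Offset 8: leading byte 0xF1 = 11110001 → 4-byte char #3 = F1 AE 81 B3.
Offset 12: leading byte 0xF0 = 11110000 → 4-byte char #4 = F0 B7 AC BA.
Leading byte 0xF0 = 11110000 matches 11110xxx → 4-byte sequence.
Byte 1: 0xF0 = 11110000, payload 000 (3 bits).
Byte 2: 0xB7 = 10110111 (10xxxxxx ✓), payload 110111.
Byte 3: 0xAC = 10101100 (10xxxxxx ✓), payload 101100.
Byte 4: 0xBA = 10111010 (10xxxxxx ✓), payload 111010.
Concatenate: 000110111101100111010 = 0x37B3A (21 bits → U+37B3A).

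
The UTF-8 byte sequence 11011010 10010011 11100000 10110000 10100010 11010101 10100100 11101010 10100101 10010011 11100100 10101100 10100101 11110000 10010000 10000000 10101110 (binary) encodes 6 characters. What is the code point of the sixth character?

Offset 0: leading byte 0xDA = 11011010 → 2-byte char #1 = DA 93.
Offset 2: leading byte 0xE0 = 11100000 → 3-byte char #2 = E0 B0 A2.
Offset 5: leading byte 0xD5 = 11010101 → 2-byte char #3 = D5 A4.
Offset 7: leading byte 0xEA = 11101010 → 3-byte char #4 = EA A5 93.
Offset 10: leading byte 0xE4 = 11100100 → 3-byte char #5 = E4 AC A5.
Offset 13: leading byte 0xF0 = 11110000 → 4-byte char #6 = F0 90 80 AE.
Leading byte 0xF0 = 11110000 matches 11110xxx → 4-byte sequence.
Byte 1: 0xF0 = 11110000, payload 000 (3 bits).
Byte 2: 0x90 = 10010000 (10xxxxxx ✓), payload 010000.
Byte 3: 0x80 = 10000000 (10xxxxxx ✓), payload 000000.
Byte 4: 0xAE = 10101110 (10xxxxxx ✓), payload 101110.
Concatenate: 000010000000000101110 = 0x1002E (21 bits → U+1002E).

U+1002E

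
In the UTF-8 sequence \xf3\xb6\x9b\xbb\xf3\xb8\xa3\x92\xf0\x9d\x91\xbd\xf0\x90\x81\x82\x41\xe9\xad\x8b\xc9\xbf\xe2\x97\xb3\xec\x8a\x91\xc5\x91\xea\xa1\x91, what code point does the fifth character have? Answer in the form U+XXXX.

U+0041

Offset 0: leading byte 0xF3 = 11110011 → 4-byte char #1 = F3 B6 9B BB.
Offset 4: leading byte 0xF3 = 11110011 → 4-byte char #2 = F3 B8 A3 92.
Offset 8: leading byte 0xF0 = 11110000 → 4-byte char #3 = F0 9D 91 BD.
Offset 12: leading byte 0xF0 = 11110000 → 4-byte char #4 = F0 90 81 82.
Offset 16: leading byte 0x41 = 01000001 → 1-byte char #5 = 41.
Leading byte 0x41 = 01000001 matches 0xxxxxxx → 1-byte sequence.
Byte 1: 0x41 = 01000001, payload 1000001 (7 bits).
Concatenate: 1000001 = 0x41 (7 bits → U+0041).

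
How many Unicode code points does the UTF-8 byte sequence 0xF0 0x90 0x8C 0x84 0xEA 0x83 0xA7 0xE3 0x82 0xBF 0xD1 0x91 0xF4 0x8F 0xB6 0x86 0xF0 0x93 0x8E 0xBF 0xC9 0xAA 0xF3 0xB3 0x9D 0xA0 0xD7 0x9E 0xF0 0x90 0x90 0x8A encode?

10

Byte at offset 0: 0xF0 = 11110000 → 4-byte char (#1). Advance 4.
Byte at offset 4: 0xEA = 11101010 → 3-byte char (#2). Advance 3.
Byte at offset 7: 0xE3 = 11100011 → 3-byte char (#3). Advance 3.
Byte at offset 10: 0xD1 = 11010001 → 2-byte char (#4). Advance 2.
Byte at offset 12: 0xF4 = 11110100 → 4-byte char (#5). Advance 4.
Byte at offset 16: 0xF0 = 11110000 → 4-byte char (#6). Advance 4.
Byte at offset 20: 0xC9 = 11001001 → 2-byte char (#7). Advance 2.
Byte at offset 22: 0xF3 = 11110011 → 4-byte char (#8). Advance 4.
Byte at offset 26: 0xD7 = 11010111 → 2-byte char (#9). Advance 2.
Byte at offset 28: 0xF0 = 11110000 → 4-byte char (#10). Advance 4.
Reached end at offset 32 after 10 code points.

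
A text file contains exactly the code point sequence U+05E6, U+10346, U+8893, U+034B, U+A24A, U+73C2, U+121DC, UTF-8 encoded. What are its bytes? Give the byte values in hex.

D7 A6 F0 90 8D 86 E8 A2 93 CD 8B EA 89 8A E7 8F 82 F0 92 87 9C

U+05E6: 2-byte form → D7 A6.
U+10346: 4-byte form → F0 90 8D 86.
U+8893: 3-byte form → E8 A2 93.
U+034B: 2-byte form → CD 8B.
U+A24A: 3-byte form → EA 89 8A.
U+73C2: 3-byte form → E7 8F 82.
U+121DC: 4-byte form → F0 92 87 9C.
Concatenated (21 bytes): D7 A6 F0 90 8D 86 E8 A2 93 CD 8B EA 89 8A E7 8F 82 F0 92 87 9C.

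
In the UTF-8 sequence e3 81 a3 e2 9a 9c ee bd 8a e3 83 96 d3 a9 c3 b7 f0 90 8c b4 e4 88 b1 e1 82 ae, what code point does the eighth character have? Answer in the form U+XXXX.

Offset 0: leading byte 0xE3 = 11100011 → 3-byte char #1 = E3 81 A3.
Offset 3: leading byte 0xE2 = 11100010 → 3-byte char #2 = E2 9A 9C.
Offset 6: leading byte 0xEE = 11101110 → 3-byte char #3 = EE BD 8A.
Offset 9: leading byte 0xE3 = 11100011 → 3-byte char #4 = E3 83 96.
Offset 12: leading byte 0xD3 = 11010011 → 2-byte char #5 = D3 A9.
Offset 14: leading byte 0xC3 = 11000011 → 2-byte char #6 = C3 B7.
Offset 16: leading byte 0xF0 = 11110000 → 4-byte char #7 = F0 90 8C B4.
Offset 20: leading byte 0xE4 = 11100100 → 3-byte char #8 = E4 88 B1.
Leading byte 0xE4 = 11100100 matches 1110xxxx → 3-byte sequence.
Byte 1: 0xE4 = 11100100, payload 0100 (4 bits).
Byte 2: 0x88 = 10001000 (10xxxxxx ✓), payload 001000.
Byte 3: 0xB1 = 10110001 (10xxxxxx ✓), payload 110001.
Concatenate: 0100001000110001 = 0x4231 (16 bits → U+4231).

U+4231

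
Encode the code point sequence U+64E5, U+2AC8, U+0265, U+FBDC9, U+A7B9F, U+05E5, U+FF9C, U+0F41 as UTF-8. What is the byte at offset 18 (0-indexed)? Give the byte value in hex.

0xEF

U+64E5 → 3-byte form E6 93 A5 at offsets 0–2.
U+2AC8 → 3-byte form E2 AB 88 at offsets 3–5.
U+0265 → 2-byte form C9 A5 at offsets 6–7.
U+FBDC9 → 4-byte form F3 BB B7 89 at offsets 8–11.
U+A7B9F → 4-byte form F2 A7 AE 9F at offsets 12–15.
U+05E5 → 2-byte form D7 A5 at offsets 16–17.
U+FF9C → 3-byte form EF BE 9C at offsets 18–20.
Offset 18 falls in char 7's range; it's byte 1 of EF BE 9C = 0xEF.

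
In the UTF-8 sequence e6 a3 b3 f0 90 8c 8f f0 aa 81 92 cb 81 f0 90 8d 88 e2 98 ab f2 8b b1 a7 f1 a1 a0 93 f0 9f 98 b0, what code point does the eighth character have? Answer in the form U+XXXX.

Offset 0: leading byte 0xE6 = 11100110 → 3-byte char #1 = E6 A3 B3.
Offset 3: leading byte 0xF0 = 11110000 → 4-byte char #2 = F0 90 8C 8F.
Offset 7: leading byte 0xF0 = 11110000 → 4-byte char #3 = F0 AA 81 92.
Offset 11: leading byte 0xCB = 11001011 → 2-byte char #4 = CB 81.
Offset 13: leading byte 0xF0 = 11110000 → 4-byte char #5 = F0 90 8D 88.
Offset 17: leading byte 0xE2 = 11100010 → 3-byte char #6 = E2 98 AB.
Offset 20: leading byte 0xF2 = 11110010 → 4-byte char #7 = F2 8B B1 A7.
Offset 24: leading byte 0xF1 = 11110001 → 4-byte char #8 = F1 A1 A0 93.
Leading byte 0xF1 = 11110001 matches 11110xxx → 4-byte sequence.
Byte 1: 0xF1 = 11110001, payload 001 (3 bits).
Byte 2: 0xA1 = 10100001 (10xxxxxx ✓), payload 100001.
Byte 3: 0xA0 = 10100000 (10xxxxxx ✓), payload 100000.
Byte 4: 0x93 = 10010011 (10xxxxxx ✓), payload 010011.
Concatenate: 001100001100000010011 = 0x61813 (21 bits → U+61813).

U+61813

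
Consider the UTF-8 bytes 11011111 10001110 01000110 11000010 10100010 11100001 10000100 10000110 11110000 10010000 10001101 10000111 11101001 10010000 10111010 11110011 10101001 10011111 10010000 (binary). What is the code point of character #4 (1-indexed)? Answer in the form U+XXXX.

U+1106

Offset 0: leading byte 0xDF = 11011111 → 2-byte char #1 = DF 8E.
Offset 2: leading byte 0x46 = 01000110 → 1-byte char #2 = 46.
Offset 3: leading byte 0xC2 = 11000010 → 2-byte char #3 = C2 A2.
Offset 5: leading byte 0xE1 = 11100001 → 3-byte char #4 = E1 84 86.
Leading byte 0xE1 = 11100001 matches 1110xxxx → 3-byte sequence.
Byte 1: 0xE1 = 11100001, payload 0001 (4 bits).
Byte 2: 0x84 = 10000100 (10xxxxxx ✓), payload 000100.
Byte 3: 0x86 = 10000110 (10xxxxxx ✓), payload 000110.
Concatenate: 0001000100000110 = 0x1106 (16 bits → U+1106).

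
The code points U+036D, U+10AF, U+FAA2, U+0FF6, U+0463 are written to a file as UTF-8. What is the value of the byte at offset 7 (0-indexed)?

0xA2

U+036D → 2-byte form CD AD at offsets 0–1.
U+10AF → 3-byte form E1 82 AF at offsets 2–4.
U+FAA2 → 3-byte form EF AA A2 at offsets 5–7.
Offset 7 falls in char 3's range; it's byte 3 of EF AA A2 = 0xA2.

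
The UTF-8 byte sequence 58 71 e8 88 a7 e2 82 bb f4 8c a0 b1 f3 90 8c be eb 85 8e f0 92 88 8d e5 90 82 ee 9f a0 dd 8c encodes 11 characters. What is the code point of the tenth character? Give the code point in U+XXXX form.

U+E7E0

Offset 0: leading byte 0x58 = 01011000 → 1-byte char #1 = 58.
Offset 1: leading byte 0x71 = 01110001 → 1-byte char #2 = 71.
Offset 2: leading byte 0xE8 = 11101000 → 3-byte char #3 = E8 88 A7.
Offset 5: leading byte 0xE2 = 11100010 → 3-byte char #4 = E2 82 BB.
Offset 8: leading byte 0xF4 = 11110100 → 4-byte char #5 = F4 8C A0 B1.
Offset 12: leading byte 0xF3 = 11110011 → 4-byte char #6 = F3 90 8C BE.
Offset 16: leading byte 0xEB = 11101011 → 3-byte char #7 = EB 85 8E.
Offset 19: leading byte 0xF0 = 11110000 → 4-byte char #8 = F0 92 88 8D.
Offset 23: leading byte 0xE5 = 11100101 → 3-byte char #9 = E5 90 82.
Offset 26: leading byte 0xEE = 11101110 → 3-byte char #10 = EE 9F A0.
Leading byte 0xEE = 11101110 matches 1110xxxx → 3-byte sequence.
Byte 1: 0xEE = 11101110, payload 1110 (4 bits).
Byte 2: 0x9F = 10011111 (10xxxxxx ✓), payload 011111.
Byte 3: 0xA0 = 10100000 (10xxxxxx ✓), payload 100000.
Concatenate: 1110011111100000 = 0xE7E0 (16 bits → U+E7E0).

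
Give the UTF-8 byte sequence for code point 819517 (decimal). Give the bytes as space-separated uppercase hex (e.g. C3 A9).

U+C813D = 0xC813D = 819517 decimal. In range U+10000–U+10FFFF → 4-byte form: 11110xxx 10xxxxxx 10xxxxxx 10xxxxxx.
Binary (21 bits): 011001000000100111101.
Split 3+6+6+6: 011 | 001000 | 000100 | 111101.
Byte 1: 11110011 = 0xF3.
Byte 2: 10001000 = 0x88.
Byte 3: 10000100 = 0x84.
Byte 4: 10111101 = 0xBD.

F3 88 84 BD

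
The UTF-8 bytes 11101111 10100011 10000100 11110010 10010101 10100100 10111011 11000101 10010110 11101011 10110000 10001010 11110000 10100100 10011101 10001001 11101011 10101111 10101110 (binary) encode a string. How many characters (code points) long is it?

Byte at offset 0: 0xEF = 11101111 → 3-byte char (#1). Advance 3.
Byte at offset 3: 0xF2 = 11110010 → 4-byte char (#2). Advance 4.
Byte at offset 7: 0xC5 = 11000101 → 2-byte char (#3). Advance 2.
Byte at offset 9: 0xEB = 11101011 → 3-byte char (#4). Advance 3.
Byte at offset 12: 0xF0 = 11110000 → 4-byte char (#5). Advance 4.
Byte at offset 16: 0xEB = 11101011 → 3-byte char (#6). Advance 3.
Reached end at offset 19 after 6 code points.

6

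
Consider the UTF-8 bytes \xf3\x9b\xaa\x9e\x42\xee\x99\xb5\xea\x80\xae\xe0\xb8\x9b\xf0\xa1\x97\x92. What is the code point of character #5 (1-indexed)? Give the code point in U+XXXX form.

U+0E1B

Offset 0: leading byte 0xF3 = 11110011 → 4-byte char #1 = F3 9B AA 9E.
Offset 4: leading byte 0x42 = 01000010 → 1-byte char #2 = 42.
Offset 5: leading byte 0xEE = 11101110 → 3-byte char #3 = EE 99 B5.
Offset 8: leading byte 0xEA = 11101010 → 3-byte char #4 = EA 80 AE.
Offset 11: leading byte 0xE0 = 11100000 → 3-byte char #5 = E0 B8 9B.
Leading byte 0xE0 = 11100000 matches 1110xxxx → 3-byte sequence.
Byte 1: 0xE0 = 11100000, payload 0000 (4 bits).
Byte 2: 0xB8 = 10111000 (10xxxxxx ✓), payload 111000.
Byte 3: 0x9B = 10011011 (10xxxxxx ✓), payload 011011.
Concatenate: 0000111000011011 = 0xE1B (16 bits → U+0E1B).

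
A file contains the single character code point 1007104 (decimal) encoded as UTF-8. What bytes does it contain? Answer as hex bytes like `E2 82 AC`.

F3 B5 B8 80

U+F5E00 = 0xF5E00 = 1007104 decimal. In range U+10000–U+10FFFF → 4-byte form: 11110xxx 10xxxxxx 10xxxxxx 10xxxxxx.
Binary (21 bits): 011110101111000000000.
Split 3+6+6+6: 011 | 110101 | 111000 | 000000.
Byte 1: 11110011 = 0xF3.
Byte 2: 10110101 = 0xB5.
Byte 3: 10111000 = 0xB8.
Byte 4: 10000000 = 0x80.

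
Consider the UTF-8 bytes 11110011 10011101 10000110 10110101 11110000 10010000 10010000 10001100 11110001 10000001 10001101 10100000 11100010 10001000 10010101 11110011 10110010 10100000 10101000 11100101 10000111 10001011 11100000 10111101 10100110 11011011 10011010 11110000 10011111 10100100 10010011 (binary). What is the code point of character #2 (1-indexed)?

Offset 0: leading byte 0xF3 = 11110011 → 4-byte char #1 = F3 9D 86 B5.
Offset 4: leading byte 0xF0 = 11110000 → 4-byte char #2 = F0 90 90 8C.
Leading byte 0xF0 = 11110000 matches 11110xxx → 4-byte sequence.
Byte 1: 0xF0 = 11110000, payload 000 (3 bits).
Byte 2: 0x90 = 10010000 (10xxxxxx ✓), payload 010000.
Byte 3: 0x90 = 10010000 (10xxxxxx ✓), payload 010000.
Byte 4: 0x8C = 10001100 (10xxxxxx ✓), payload 001100.
Concatenate: 000010000010000001100 = 0x1040C (21 bits → U+1040C).

U+1040C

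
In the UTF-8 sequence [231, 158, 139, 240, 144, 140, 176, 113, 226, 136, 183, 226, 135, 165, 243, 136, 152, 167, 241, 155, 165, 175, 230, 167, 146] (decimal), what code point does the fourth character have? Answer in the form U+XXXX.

Offset 0: leading byte 0xE7 = 11100111 → 3-byte char #1 = E7 9E 8B.
Offset 3: leading byte 0xF0 = 11110000 → 4-byte char #2 = F0 90 8C B0.
Offset 7: leading byte 0x71 = 01110001 → 1-byte char #3 = 71.
Offset 8: leading byte 0xE2 = 11100010 → 3-byte char #4 = E2 88 B7.
Leading byte 0xE2 = 11100010 matches 1110xxxx → 3-byte sequence.
Byte 1: 0xE2 = 11100010, payload 0010 (4 bits).
Byte 2: 0x88 = 10001000 (10xxxxxx ✓), payload 001000.
Byte 3: 0xB7 = 10110111 (10xxxxxx ✓), payload 110111.
Concatenate: 0010001000110111 = 0x2237 (16 bits → U+2237).

U+2237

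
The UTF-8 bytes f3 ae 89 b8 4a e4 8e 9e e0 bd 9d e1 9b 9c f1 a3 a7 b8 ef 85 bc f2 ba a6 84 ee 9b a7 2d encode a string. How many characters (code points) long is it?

10

Byte at offset 0: 0xF3 = 11110011 → 4-byte char (#1). Advance 4.
Byte at offset 4: 0x4A = 01001010 → 1-byte char (#2). Advance 1.
Byte at offset 5: 0xE4 = 11100100 → 3-byte char (#3). Advance 3.
Byte at offset 8: 0xE0 = 11100000 → 3-byte char (#4). Advance 3.
Byte at offset 11: 0xE1 = 11100001 → 3-byte char (#5). Advance 3.
Byte at offset 14: 0xF1 = 11110001 → 4-byte char (#6). Advance 4.
Byte at offset 18: 0xEF = 11101111 → 3-byte char (#7). Advance 3.
Byte at offset 21: 0xF2 = 11110010 → 4-byte char (#8). Advance 4.
Byte at offset 25: 0xEE = 11101110 → 3-byte char (#9). Advance 3.
Byte at offset 28: 0x2D = 00101101 → 1-byte char (#10). Advance 1.
Reached end at offset 29 after 10 code points.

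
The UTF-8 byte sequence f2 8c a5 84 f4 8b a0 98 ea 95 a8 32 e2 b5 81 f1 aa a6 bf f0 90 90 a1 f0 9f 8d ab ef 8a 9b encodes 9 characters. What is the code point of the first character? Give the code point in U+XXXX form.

Offset 0: leading byte 0xF2 = 11110010 → 4-byte char #1 = F2 8C A5 84.
Leading byte 0xF2 = 11110010 matches 11110xxx → 4-byte sequence.
Byte 1: 0xF2 = 11110010, payload 010 (3 bits).
Byte 2: 0x8C = 10001100 (10xxxxxx ✓), payload 001100.
Byte 3: 0xA5 = 10100101 (10xxxxxx ✓), payload 100101.
Byte 4: 0x84 = 10000100 (10xxxxxx ✓), payload 000100.
Concatenate: 010001100100101000100 = 0x8C944 (21 bits → U+8C944).

U+8C944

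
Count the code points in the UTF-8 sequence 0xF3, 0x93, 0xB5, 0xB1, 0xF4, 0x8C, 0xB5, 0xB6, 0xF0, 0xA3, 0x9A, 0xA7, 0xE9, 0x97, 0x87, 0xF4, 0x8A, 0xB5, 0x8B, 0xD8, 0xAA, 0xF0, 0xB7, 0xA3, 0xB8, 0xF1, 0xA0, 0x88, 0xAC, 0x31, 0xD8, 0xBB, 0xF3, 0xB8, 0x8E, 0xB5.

Byte at offset 0: 0xF3 = 11110011 → 4-byte char (#1). Advance 4.
Byte at offset 4: 0xF4 = 11110100 → 4-byte char (#2). Advance 4.
Byte at offset 8: 0xF0 = 11110000 → 4-byte char (#3). Advance 4.
Byte at offset 12: 0xE9 = 11101001 → 3-byte char (#4). Advance 3.
Byte at offset 15: 0xF4 = 11110100 → 4-byte char (#5). Advance 4.
Byte at offset 19: 0xD8 = 11011000 → 2-byte char (#6). Advance 2.
Byte at offset 21: 0xF0 = 11110000 → 4-byte char (#7). Advance 4.
Byte at offset 25: 0xF1 = 11110001 → 4-byte char (#8). Advance 4.
Byte at offset 29: 0x31 = 00110001 → 1-byte char (#9). Advance 1.
Byte at offset 30: 0xD8 = 11011000 → 2-byte char (#10). Advance 2.
Byte at offset 32: 0xF3 = 11110011 → 4-byte char (#11). Advance 4.
Reached end at offset 36 after 11 code points.

11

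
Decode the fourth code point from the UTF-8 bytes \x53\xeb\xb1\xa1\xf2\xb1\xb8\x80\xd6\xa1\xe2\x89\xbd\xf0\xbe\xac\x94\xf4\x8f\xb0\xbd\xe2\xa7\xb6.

Offset 0: leading byte 0x53 = 01010011 → 1-byte char #1 = 53.
Offset 1: leading byte 0xEB = 11101011 → 3-byte char #2 = EB B1 A1.
Offset 4: leading byte 0xF2 = 11110010 → 4-byte char #3 = F2 B1 B8 80.
Offset 8: leading byte 0xD6 = 11010110 → 2-byte char #4 = D6 A1.
Leading byte 0xD6 = 11010110 matches 110xxxxx → 2-byte sequence.
Byte 1: 0xD6 = 11010110, payload 10110 (5 bits).
Byte 2: 0xA1 = 10100001 (10xxxxxx ✓), payload 100001.
Concatenate: 10110100001 = 0x5A1 (11 bits → U+05A1).

U+05A1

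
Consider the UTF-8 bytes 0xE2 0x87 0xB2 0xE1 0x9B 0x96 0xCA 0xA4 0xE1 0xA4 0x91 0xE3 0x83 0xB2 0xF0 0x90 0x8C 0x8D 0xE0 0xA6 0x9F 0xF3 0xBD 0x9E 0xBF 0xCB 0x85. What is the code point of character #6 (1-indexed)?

U+1030D

Offset 0: leading byte 0xE2 = 11100010 → 3-byte char #1 = E2 87 B2.
Offset 3: leading byte 0xE1 = 11100001 → 3-byte char #2 = E1 9B 96.
Offset 6: leading byte 0xCA = 11001010 → 2-byte char #3 = CA A4.
Offset 8: leading byte 0xE1 = 11100001 → 3-byte char #4 = E1 A4 91.
Offset 11: leading byte 0xE3 = 11100011 → 3-byte char #5 = E3 83 B2.
Offset 14: leading byte 0xF0 = 11110000 → 4-byte char #6 = F0 90 8C 8D.
Leading byte 0xF0 = 11110000 matches 11110xxx → 4-byte sequence.
Byte 1: 0xF0 = 11110000, payload 000 (3 bits).
Byte 2: 0x90 = 10010000 (10xxxxxx ✓), payload 010000.
Byte 3: 0x8C = 10001100 (10xxxxxx ✓), payload 001100.
Byte 4: 0x8D = 10001101 (10xxxxxx ✓), payload 001101.
Concatenate: 000010000001100001101 = 0x1030D (21 bits → U+1030D).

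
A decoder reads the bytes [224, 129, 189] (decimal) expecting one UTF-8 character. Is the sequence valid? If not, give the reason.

invalid (overlong encoding)

Leading byte 0xE0 = 11100000 → 3-byte form.
Continuation bytes all match 10xxxxxx. Payload decodes to 0x7D.
But 0x7D < 0x800, the minimum for a 3-byte sequence — this is an overlong encoding.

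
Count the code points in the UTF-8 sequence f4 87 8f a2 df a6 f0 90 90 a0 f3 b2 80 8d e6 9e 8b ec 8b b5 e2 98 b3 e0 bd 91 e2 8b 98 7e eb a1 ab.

Byte at offset 0: 0xF4 = 11110100 → 4-byte char (#1). Advance 4.
Byte at offset 4: 0xDF = 11011111 → 2-byte char (#2). Advance 2.
Byte at offset 6: 0xF0 = 11110000 → 4-byte char (#3). Advance 4.
Byte at offset 10: 0xF3 = 11110011 → 4-byte char (#4). Advance 4.
Byte at offset 14: 0xE6 = 11100110 → 3-byte char (#5). Advance 3.
Byte at offset 17: 0xEC = 11101100 → 3-byte char (#6). Advance 3.
Byte at offset 20: 0xE2 = 11100010 → 3-byte char (#7). Advance 3.
Byte at offset 23: 0xE0 = 11100000 → 3-byte char (#8). Advance 3.
Byte at offset 26: 0xE2 = 11100010 → 3-byte char (#9). Advance 3.
Byte at offset 29: 0x7E = 01111110 → 1-byte char (#10). Advance 1.
Byte at offset 30: 0xEB = 11101011 → 3-byte char (#11). Advance 3.
Reached end at offset 33 after 11 code points.

11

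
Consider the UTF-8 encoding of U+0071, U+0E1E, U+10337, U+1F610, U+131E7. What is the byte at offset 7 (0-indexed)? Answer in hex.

0xB7

U+0071 → 1-byte form 71 at offsets 0–0.
U+0E1E → 3-byte form E0 B8 9E at offsets 1–3.
U+10337 → 4-byte form F0 90 8C B7 at offsets 4–7.
Offset 7 falls in char 3's range; it's byte 4 of F0 90 8C B7 = 0xB7.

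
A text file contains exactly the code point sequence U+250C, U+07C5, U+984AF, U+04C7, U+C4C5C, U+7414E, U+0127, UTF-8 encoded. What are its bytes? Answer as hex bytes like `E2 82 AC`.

U+250C: 3-byte form → E2 94 8C.
U+07C5: 2-byte form → DF 85.
U+984AF: 4-byte form → F2 98 92 AF.
U+04C7: 2-byte form → D3 87.
U+C4C5C: 4-byte form → F3 84 B1 9C.
U+7414E: 4-byte form → F1 B4 85 8E.
U+0127: 2-byte form → C4 A7.
Concatenated (21 bytes): E2 94 8C DF 85 F2 98 92 AF D3 87 F3 84 B1 9C F1 B4 85 8E C4 A7.

E2 94 8C DF 85 F2 98 92 AF D3 87 F3 84 B1 9C F1 B4 85 8E C4 A7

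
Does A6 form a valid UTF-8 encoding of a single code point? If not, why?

Byte 0xA6 = 10100110 has the form 10xxxxxx — a continuation byte — but there is no preceding leading byte.

invalid (continuation byte with no leading byte)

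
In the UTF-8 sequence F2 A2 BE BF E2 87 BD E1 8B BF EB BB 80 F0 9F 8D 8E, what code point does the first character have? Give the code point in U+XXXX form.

Offset 0: leading byte 0xF2 = 11110010 → 4-byte char #1 = F2 A2 BE BF.
Leading byte 0xF2 = 11110010 matches 11110xxx → 4-byte sequence.
Byte 1: 0xF2 = 11110010, payload 010 (3 bits).
Byte 2: 0xA2 = 10100010 (10xxxxxx ✓), payload 100010.
Byte 3: 0xBE = 10111110 (10xxxxxx ✓), payload 111110.
Byte 4: 0xBF = 10111111 (10xxxxxx ✓), payload 111111.
Concatenate: 010100010111110111111 = 0xA2FBF (21 bits → U+A2FBF).

U+A2FBF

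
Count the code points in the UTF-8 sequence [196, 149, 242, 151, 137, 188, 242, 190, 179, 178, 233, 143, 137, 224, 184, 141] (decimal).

5

Byte at offset 0: 0xC4 = 11000100 → 2-byte char (#1). Advance 2.
Byte at offset 2: 0xF2 = 11110010 → 4-byte char (#2). Advance 4.
Byte at offset 6: 0xF2 = 11110010 → 4-byte char (#3). Advance 4.
Byte at offset 10: 0xE9 = 11101001 → 3-byte char (#4). Advance 3.
Byte at offset 13: 0xE0 = 11100000 → 3-byte char (#5). Advance 3.
Reached end at offset 16 after 5 code points.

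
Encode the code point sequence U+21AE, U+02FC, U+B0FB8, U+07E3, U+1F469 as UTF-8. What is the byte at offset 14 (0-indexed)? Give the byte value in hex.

0xA9

U+21AE → 3-byte form E2 86 AE at offsets 0–2.
U+02FC → 2-byte form CB BC at offsets 3–4.
U+B0FB8 → 4-byte form F2 B0 BE B8 at offsets 5–8.
U+07E3 → 2-byte form DF A3 at offsets 9–10.
U+1F469 → 4-byte form F0 9F 91 A9 at offsets 11–14.
Offset 14 falls in char 5's range; it's byte 4 of F0 9F 91 A9 = 0xA9.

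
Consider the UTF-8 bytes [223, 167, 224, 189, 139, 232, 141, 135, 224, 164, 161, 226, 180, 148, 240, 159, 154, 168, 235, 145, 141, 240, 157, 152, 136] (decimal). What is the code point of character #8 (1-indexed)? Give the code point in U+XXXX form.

Offset 0: leading byte 0xDF = 11011111 → 2-byte char #1 = DF A7.
Offset 2: leading byte 0xE0 = 11100000 → 3-byte char #2 = E0 BD 8B.
Offset 5: leading byte 0xE8 = 11101000 → 3-byte char #3 = E8 8D 87.
Offset 8: leading byte 0xE0 = 11100000 → 3-byte char #4 = E0 A4 A1.
Offset 11: leading byte 0xE2 = 11100010 → 3-byte char #5 = E2 B4 94.
Offset 14: leading byte 0xF0 = 11110000 → 4-byte char #6 = F0 9F 9A A8.
Offset 18: leading byte 0xEB = 11101011 → 3-byte char #7 = EB 91 8D.
Offset 21: leading byte 0xF0 = 11110000 → 4-byte char #8 = F0 9D 98 88.
Leading byte 0xF0 = 11110000 matches 11110xxx → 4-byte sequence.
Byte 1: 0xF0 = 11110000, payload 000 (3 bits).
Byte 2: 0x9D = 10011101 (10xxxxxx ✓), payload 011101.
Byte 3: 0x98 = 10011000 (10xxxxxx ✓), payload 011000.
Byte 4: 0x88 = 10001000 (10xxxxxx ✓), payload 001000.
Concatenate: 000011101011000001000 = 0x1D608 (21 bits → U+1D608).

U+1D608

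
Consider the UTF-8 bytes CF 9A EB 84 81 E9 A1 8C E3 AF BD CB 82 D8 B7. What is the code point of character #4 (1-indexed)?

U+3BFD

Offset 0: leading byte 0xCF = 11001111 → 2-byte char #1 = CF 9A.
Offset 2: leading byte 0xEB = 11101011 → 3-byte char #2 = EB 84 81.
Offset 5: leading byte 0xE9 = 11101001 → 3-byte char #3 = E9 A1 8C.
Offset 8: leading byte 0xE3 = 11100011 → 3-byte char #4 = E3 AF BD.
Leading byte 0xE3 = 11100011 matches 1110xxxx → 3-byte sequence.
Byte 1: 0xE3 = 11100011, payload 0011 (4 bits).
Byte 2: 0xAF = 10101111 (10xxxxxx ✓), payload 101111.
Byte 3: 0xBD = 10111101 (10xxxxxx ✓), payload 111101.
Concatenate: 0011101111111101 = 0x3BFD (16 bits → U+3BFD).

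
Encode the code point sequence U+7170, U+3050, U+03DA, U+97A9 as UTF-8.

E7 85 B0 E3 81 90 CF 9A E9 9E A9

U+7170: 3-byte form → E7 85 B0.
U+3050: 3-byte form → E3 81 90.
U+03DA: 2-byte form → CF 9A.
U+97A9: 3-byte form → E9 9E A9.
Concatenated (11 bytes): E7 85 B0 E3 81 90 CF 9A E9 9E A9.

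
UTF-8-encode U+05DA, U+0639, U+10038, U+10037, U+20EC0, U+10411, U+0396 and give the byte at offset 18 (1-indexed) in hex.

1-indexed offset 18 is 0-indexed offset 17.
U+05DA → 2-byte form D7 9A at offsets 0–1.
U+0639 → 2-byte form D8 B9 at offsets 2–3.
U+10038 → 4-byte form F0 90 80 B8 at offsets 4–7.
U+10037 → 4-byte form F0 90 80 B7 at offsets 8–11.
U+20EC0 → 4-byte form F0 A0 BB 80 at offsets 12–15.
U+10411 → 4-byte form F0 90 90 91 at offsets 16–19.
Offset 17 falls in char 6's range; it's byte 2 of F0 90 90 91 = 0x90.

0x90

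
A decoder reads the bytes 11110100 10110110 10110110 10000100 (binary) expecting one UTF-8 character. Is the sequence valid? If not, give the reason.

invalid (encodes a value above U+10FFFF)

Leading byte 0xF4 = 11110100 → 4-byte form.
Payload = 0x136D84, which exceeds U+10FFFF, the maximum Unicode code point. (Leading bytes F5–FF, or F4 followed by ≥ 0x90, are invalid.)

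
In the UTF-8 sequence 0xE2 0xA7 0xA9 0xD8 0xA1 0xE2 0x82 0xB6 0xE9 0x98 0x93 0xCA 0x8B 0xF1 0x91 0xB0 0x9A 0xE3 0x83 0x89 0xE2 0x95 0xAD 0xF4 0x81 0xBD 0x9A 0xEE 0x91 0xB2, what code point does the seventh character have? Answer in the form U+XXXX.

Offset 0: leading byte 0xE2 = 11100010 → 3-byte char #1 = E2 A7 A9.
Offset 3: leading byte 0xD8 = 11011000 → 2-byte char #2 = D8 A1.
Offset 5: leading byte 0xE2 = 11100010 → 3-byte char #3 = E2 82 B6.
Offset 8: leading byte 0xE9 = 11101001 → 3-byte char #4 = E9 98 93.
Offset 11: leading byte 0xCA = 11001010 → 2-byte char #5 = CA 8B.
Offset 13: leading byte 0xF1 = 11110001 → 4-byte char #6 = F1 91 B0 9A.
Offset 17: leading byte 0xE3 = 11100011 → 3-byte char #7 = E3 83 89.
Leading byte 0xE3 = 11100011 matches 1110xxxx → 3-byte sequence.
Byte 1: 0xE3 = 11100011, payload 0011 (4 bits).
Byte 2: 0x83 = 10000011 (10xxxxxx ✓), payload 000011.
Byte 3: 0x89 = 10001001 (10xxxxxx ✓), payload 001001.
Concatenate: 0011000011001001 = 0x30C9 (16 bits → U+30C9).

U+30C9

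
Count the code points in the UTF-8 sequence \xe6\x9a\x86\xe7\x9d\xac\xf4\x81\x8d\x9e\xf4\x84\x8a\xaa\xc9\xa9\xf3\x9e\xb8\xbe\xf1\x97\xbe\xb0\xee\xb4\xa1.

Byte at offset 0: 0xE6 = 11100110 → 3-byte char (#1). Advance 3.
Byte at offset 3: 0xE7 = 11100111 → 3-byte char (#2). Advance 3.
Byte at offset 6: 0xF4 = 11110100 → 4-byte char (#3). Advance 4.
Byte at offset 10: 0xF4 = 11110100 → 4-byte char (#4). Advance 4.
Byte at offset 14: 0xC9 = 11001001 → 2-byte char (#5). Advance 2.
Byte at offset 16: 0xF3 = 11110011 → 4-byte char (#6). Advance 4.
Byte at offset 20: 0xF1 = 11110001 → 4-byte char (#7). Advance 4.
Byte at offset 24: 0xEE = 11101110 → 3-byte char (#8). Advance 3.
Reached end at offset 27 after 8 code points.

8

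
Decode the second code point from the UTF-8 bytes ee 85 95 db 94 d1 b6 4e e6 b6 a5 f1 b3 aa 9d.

Offset 0: leading byte 0xEE = 11101110 → 3-byte char #1 = EE 85 95.
Offset 3: leading byte 0xDB = 11011011 → 2-byte char #2 = DB 94.
Leading byte 0xDB = 11011011 matches 110xxxxx → 2-byte sequence.
Byte 1: 0xDB = 11011011, payload 11011 (5 bits).
Byte 2: 0x94 = 10010100 (10xxxxxx ✓), payload 010100.
Concatenate: 11011010100 = 0x6D4 (11 bits → U+06D4).

U+06D4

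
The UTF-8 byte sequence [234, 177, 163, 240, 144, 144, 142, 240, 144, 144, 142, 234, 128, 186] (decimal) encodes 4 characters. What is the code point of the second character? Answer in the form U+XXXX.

Offset 0: leading byte 0xEA = 11101010 → 3-byte char #1 = EA B1 A3.
Offset 3: leading byte 0xF0 = 11110000 → 4-byte char #2 = F0 90 90 8E.
Leading byte 0xF0 = 11110000 matches 11110xxx → 4-byte sequence.
Byte 1: 0xF0 = 11110000, payload 000 (3 bits).
Byte 2: 0x90 = 10010000 (10xxxxxx ✓), payload 010000.
Byte 3: 0x90 = 10010000 (10xxxxxx ✓), payload 010000.
Byte 4: 0x8E = 10001110 (10xxxxxx ✓), payload 001110.
Concatenate: 000010000010000001110 = 0x1040E (21 bits → U+1040E).

U+1040E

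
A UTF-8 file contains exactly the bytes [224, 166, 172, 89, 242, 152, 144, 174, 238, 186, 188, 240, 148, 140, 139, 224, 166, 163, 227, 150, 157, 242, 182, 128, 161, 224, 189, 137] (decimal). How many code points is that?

9

Byte at offset 0: 0xE0 = 11100000 → 3-byte char (#1). Advance 3.
Byte at offset 3: 0x59 = 01011001 → 1-byte char (#2). Advance 1.
Byte at offset 4: 0xF2 = 11110010 → 4-byte char (#3). Advance 4.
Byte at offset 8: 0xEE = 11101110 → 3-byte char (#4). Advance 3.
Byte at offset 11: 0xF0 = 11110000 → 4-byte char (#5). Advance 4.
Byte at offset 15: 0xE0 = 11100000 → 3-byte char (#6). Advance 3.
Byte at offset 18: 0xE3 = 11100011 → 3-byte char (#7). Advance 3.
Byte at offset 21: 0xF2 = 11110010 → 4-byte char (#8). Advance 4.
Byte at offset 25: 0xE0 = 11100000 → 3-byte char (#9). Advance 3.
Reached end at offset 28 after 9 code points.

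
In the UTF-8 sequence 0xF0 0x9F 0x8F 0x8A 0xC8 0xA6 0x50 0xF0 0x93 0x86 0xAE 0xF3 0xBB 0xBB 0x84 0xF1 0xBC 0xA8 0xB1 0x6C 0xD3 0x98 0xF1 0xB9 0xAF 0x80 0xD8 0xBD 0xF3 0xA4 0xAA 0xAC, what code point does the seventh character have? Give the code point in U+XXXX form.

U+006C

Offset 0: leading byte 0xF0 = 11110000 → 4-byte char #1 = F0 9F 8F 8A.
Offset 4: leading byte 0xC8 = 11001000 → 2-byte char #2 = C8 A6.
Offset 6: leading byte 0x50 = 01010000 → 1-byte char #3 = 50.
Offset 7: leading byte 0xF0 = 11110000 → 4-byte char #4 = F0 93 86 AE.
Offset 11: leading byte 0xF3 = 11110011 → 4-byte char #5 = F3 BB BB 84.
Offset 15: leading byte 0xF1 = 11110001 → 4-byte char #6 = F1 BC A8 B1.
Offset 19: leading byte 0x6C = 01101100 → 1-byte char #7 = 6C.
Leading byte 0x6C = 01101100 matches 0xxxxxxx → 1-byte sequence.
Byte 1: 0x6C = 01101100, payload 1101100 (7 bits).
Concatenate: 1101100 = 0x6C (7 bits → U+006C).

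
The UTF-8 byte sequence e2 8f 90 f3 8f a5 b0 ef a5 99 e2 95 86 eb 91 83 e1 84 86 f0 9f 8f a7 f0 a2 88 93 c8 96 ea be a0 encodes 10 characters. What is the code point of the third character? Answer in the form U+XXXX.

U+F959

Offset 0: leading byte 0xE2 = 11100010 → 3-byte char #1 = E2 8F 90.
Offset 3: leading byte 0xF3 = 11110011 → 4-byte char #2 = F3 8F A5 B0.
Offset 7: leading byte 0xEF = 11101111 → 3-byte char #3 = EF A5 99.
Leading byte 0xEF = 11101111 matches 1110xxxx → 3-byte sequence.
Byte 1: 0xEF = 11101111, payload 1111 (4 bits).
Byte 2: 0xA5 = 10100101 (10xxxxxx ✓), payload 100101.
Byte 3: 0x99 = 10011001 (10xxxxxx ✓), payload 011001.
Concatenate: 1111100101011001 = 0xF959 (16 bits → U+F959).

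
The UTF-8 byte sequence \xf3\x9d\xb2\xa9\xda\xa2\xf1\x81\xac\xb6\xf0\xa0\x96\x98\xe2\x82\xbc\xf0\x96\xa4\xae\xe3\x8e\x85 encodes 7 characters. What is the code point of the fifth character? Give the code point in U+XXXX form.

U+20BC

Offset 0: leading byte 0xF3 = 11110011 → 4-byte char #1 = F3 9D B2 A9.
Offset 4: leading byte 0xDA = 11011010 → 2-byte char #2 = DA A2.
Offset 6: leading byte 0xF1 = 11110001 → 4-byte char #3 = F1 81 AC B6.
Offset 10: leading byte 0xF0 = 11110000 → 4-byte char #4 = F0 A0 96 98.
Offset 14: leading byte 0xE2 = 11100010 → 3-byte char #5 = E2 82 BC.
Leading byte 0xE2 = 11100010 matches 1110xxxx → 3-byte sequence.
Byte 1: 0xE2 = 11100010, payload 0010 (4 bits).
Byte 2: 0x82 = 10000010 (10xxxxxx ✓), payload 000010.
Byte 3: 0xBC = 10111100 (10xxxxxx ✓), payload 111100.
Concatenate: 0010000010111100 = 0x20BC (16 bits → U+20BC).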